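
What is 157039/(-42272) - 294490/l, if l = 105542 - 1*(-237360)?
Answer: -676506821/147909728 ≈ -4.5738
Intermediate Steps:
l = 342902 (l = 105542 + 237360 = 342902)
157039/(-42272) - 294490/l = 157039/(-42272) - 294490/342902 = 157039*(-1/42272) - 294490*1/342902 = -157039/42272 - 3005/3499 = -676506821/147909728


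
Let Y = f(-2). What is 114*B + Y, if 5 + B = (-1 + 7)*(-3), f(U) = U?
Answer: -2624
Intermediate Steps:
B = -23 (B = -5 + (-1 + 7)*(-3) = -5 + 6*(-3) = -5 - 18 = -23)
Y = -2
114*B + Y = 114*(-23) - 2 = -2622 - 2 = -2624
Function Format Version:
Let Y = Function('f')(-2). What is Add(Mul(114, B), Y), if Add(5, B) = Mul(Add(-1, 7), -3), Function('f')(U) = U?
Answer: -2624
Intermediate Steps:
B = -23 (B = Add(-5, Mul(Add(-1, 7), -3)) = Add(-5, Mul(6, -3)) = Add(-5, -18) = -23)
Y = -2
Add(Mul(114, B), Y) = Add(Mul(114, -23), -2) = Add(-2622, -2) = -2624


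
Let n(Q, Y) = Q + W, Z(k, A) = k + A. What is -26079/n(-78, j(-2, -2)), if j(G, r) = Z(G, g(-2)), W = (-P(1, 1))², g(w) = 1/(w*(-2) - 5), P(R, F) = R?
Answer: 26079/77 ≈ 338.69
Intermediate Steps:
g(w) = 1/(-5 - 2*w) (g(w) = 1/(-2*w - 5) = 1/(-5 - 2*w))
Z(k, A) = A + k
W = 1 (W = (-1*1)² = (-1)² = 1)
j(G, r) = -1 + G (j(G, r) = -1/(5 + 2*(-2)) + G = -1/(5 - 4) + G = -1/1 + G = -1*1 + G = -1 + G)
n(Q, Y) = 1 + Q (n(Q, Y) = Q + 1 = 1 + Q)
-26079/n(-78, j(-2, -2)) = -26079/(1 - 78) = -26079/(-77) = -26079*(-1/77) = 26079/77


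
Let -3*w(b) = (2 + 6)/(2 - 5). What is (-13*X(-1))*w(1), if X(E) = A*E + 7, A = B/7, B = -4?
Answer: -5512/63 ≈ -87.492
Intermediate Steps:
A = -4/7 ≈ -0.57143
X(E) = 7 - 4*E/7 (X(E) = -4*E/7 + 7 = 7 - 4*E/7)
w(b) = 8/9 (w(b) = -(2 + 6)/(3*(2 - 5)) = -8/(3*(-3)) = -8*(-1)/(3*3) = -1/3*(-8/3) = 8/9)
(-13*X(-1))*w(1) = -13*(7 - 4/7*(-1))*(8/9) = -13*(7 + 4/7)*(8/9) = -13*53/7*(8/9) = -689/7*8/9 = -5512/63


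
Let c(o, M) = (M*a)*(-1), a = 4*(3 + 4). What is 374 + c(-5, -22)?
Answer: 990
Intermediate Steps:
a = 28 (a = 4*7 = 28)
c(o, M) = -28*M (c(o, M) = (M*28)*(-1) = (28*M)*(-1) = -28*M)
374 + c(-5, -22) = 374 - 28*(-22) = 374 + 616 = 990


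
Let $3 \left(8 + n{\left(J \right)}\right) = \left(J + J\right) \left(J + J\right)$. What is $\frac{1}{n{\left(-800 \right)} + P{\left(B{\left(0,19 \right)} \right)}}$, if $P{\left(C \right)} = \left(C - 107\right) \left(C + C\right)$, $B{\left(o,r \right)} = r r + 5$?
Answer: $\frac{3}{3128740} \approx 9.5885 \cdot 10^{-7}$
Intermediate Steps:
$n{\left(J \right)} = -8 + \frac{4 J^{2}}{3}$ ($n{\left(J \right)} = -8 + \frac{\left(J + J\right) \left(J + J\right)}{3} = -8 + \frac{2 J 2 J}{3} = -8 + \frac{4 J^{2}}{3}$)
$B{\left(o,r \right)} = 5 + r^{2}$ ($B{\left(o,r \right)} = r^{2} + 5 = 5 + r^{2}$)
$P{\left(C \right)} = 2 C \left(-107 + C\right)$ ($P{\left(C \right)} = \left(-107 + C\right) 2 C = 2 C \left(-107 + C\right)$)
$\frac{1}{n{\left(-800 \right)} + P{\left(B{\left(0,19 \right)} \right)}} = \frac{1}{\left(-8 + \frac{4 \left(-800\right)^{2}}{3}\right) + 2 \left(5 + 19^{2}\right) \left(-107 + \left(5 + 19^{2}\right)\right)} = \frac{1}{\left(-8 + \frac{4}{3} \cdot 640000\right) + 2 \left(5 + 361\right) \left(-107 + \left(5 + 361\right)\right)} = \frac{1}{\left(-8 + \frac{2560000}{3}\right) + 2 \cdot 366 \left(-107 + 366\right)} = \frac{1}{\frac{2559976}{3} + 2 \cdot 366 \cdot 259} = \frac{1}{\frac{2559976}{3} + 189588} = \frac{1}{\frac{3128740}{3}} = \frac{3}{3128740}$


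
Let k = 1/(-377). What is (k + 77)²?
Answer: 842624784/142129 ≈ 5928.6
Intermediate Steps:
k = -1/377 ≈ -0.0026525
(k + 77)² = (-1/377 + 77)² = (29028/377)² = 842624784/142129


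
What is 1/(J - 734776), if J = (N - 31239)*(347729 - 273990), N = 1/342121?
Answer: -342121/788338266055298 ≈ -4.3398e-10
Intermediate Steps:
N = 1/342121 ≈ 2.9229e-6
J = -788086883755402/342121 (J = (1/342121 - 31239)*(347729 - 273990) = -10687517918/342121*73739 = -788086883755402/342121 ≈ -2.3035e+9)
1/(J - 734776) = 1/(-788086883755402/342121 - 734776) = 1/(-788338266055298/342121) = -342121/788338266055298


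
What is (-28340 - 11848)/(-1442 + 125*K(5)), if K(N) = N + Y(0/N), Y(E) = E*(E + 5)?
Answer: 40188/817 ≈ 49.190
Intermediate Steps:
Y(E) = E*(5 + E)
K(N) = N (K(N) = N + (0/N)*(5 + 0/N) = N + 0*(5 + 0) = N + 0*5 = N + 0 = N)
(-28340 - 11848)/(-1442 + 125*K(5)) = (-28340 - 11848)/(-1442 + 125*5) = -40188/(-1442 + 625) = -40188/(-817) = -40188*(-1/817) = 40188/817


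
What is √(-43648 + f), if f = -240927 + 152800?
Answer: 5*I*√5271 ≈ 363.01*I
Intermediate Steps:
f = -88127
√(-43648 + f) = √(-43648 - 88127) = √(-131775) = 5*I*√5271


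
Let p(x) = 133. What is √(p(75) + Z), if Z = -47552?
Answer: I*√47419 ≈ 217.76*I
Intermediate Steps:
√(p(75) + Z) = √(133 - 47552) = √(-47419) = I*√47419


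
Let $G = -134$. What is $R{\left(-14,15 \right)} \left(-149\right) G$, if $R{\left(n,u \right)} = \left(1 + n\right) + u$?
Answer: $39932$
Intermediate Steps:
$R{\left(n,u \right)} = 1 + n + u$
$R{\left(-14,15 \right)} \left(-149\right) G = \left(1 - 14 + 15\right) \left(-149\right) \left(-134\right) = 2 \left(-149\right) \left(-134\right) = \left(-298\right) \left(-134\right) = 39932$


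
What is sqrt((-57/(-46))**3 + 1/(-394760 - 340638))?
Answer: sqrt(1151773244756210806)/778051084 ≈ 1.3794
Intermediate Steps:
sqrt((-57/(-46))**3 + 1/(-394760 - 340638)) = sqrt((-57*(-1/46))**3 + 1/(-735398)) = sqrt((57/46)**3 - 1/735398) = sqrt(185193/97336 - 1/735398) = sqrt(68095232239/35790349864) = sqrt(1151773244756210806)/778051084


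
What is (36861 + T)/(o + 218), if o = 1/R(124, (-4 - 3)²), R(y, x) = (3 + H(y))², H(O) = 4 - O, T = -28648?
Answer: 112427757/2984203 ≈ 37.674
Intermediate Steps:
R(y, x) = (7 - y)² (R(y, x) = (3 + (4 - y))² = (7 - y)²)
o = 1/13689 (o = 1/((-7 + 124)²) = 1/(117²) = 1/13689 ≈ 7.3051e-5)
(36861 + T)/(o + 218) = (36861 - 28648)/(1/13689 + 218) = 8213/(2984203/13689) = 8213*(13689/2984203) = 112427757/2984203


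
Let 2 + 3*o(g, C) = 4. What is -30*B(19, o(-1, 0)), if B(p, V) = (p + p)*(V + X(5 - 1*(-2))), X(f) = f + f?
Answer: -16720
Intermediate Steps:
o(g, C) = 2/3 (o(g, C) = -2/3 + (1/3)*4 = -2/3 + 4/3 = 2/3)
X(f) = 2*f
B(p, V) = 2*p*(14 + V) (B(p, V) = (p + p)*(V + 2*(5 - 1*(-2))) = (2*p)*(V + 2*(5 + 2)) = (2*p)*(V + 2*7) = (2*p)*(V + 14) = (2*p)*(14 + V) = 2*p*(14 + V))
-30*B(19, o(-1, 0)) = -60*19*(14 + 2/3) = -60*19*44/3 = -30*1672/3 = -16720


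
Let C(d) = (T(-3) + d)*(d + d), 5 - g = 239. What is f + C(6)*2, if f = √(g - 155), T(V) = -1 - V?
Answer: 192 + I*√389 ≈ 192.0 + 19.723*I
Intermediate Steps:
g = -234 (g = 5 - 1*239 = 5 - 239 = -234)
C(d) = 2*d*(2 + d) (C(d) = ((-1 - 1*(-3)) + d)*(d + d) = ((-1 + 3) + d)*(2*d) = (2 + d)*(2*d) = 2*d*(2 + d))
f = I*√389 (f = √(-234 - 155) = √(-389) = I*√389 ≈ 19.723*I)
f + C(6)*2 = I*√389 + (2*6*(2 + 6))*2 = I*√389 + (2*6*8)*2 = I*√389 + 96*2 = I*√389 + 192 = 192 + I*√389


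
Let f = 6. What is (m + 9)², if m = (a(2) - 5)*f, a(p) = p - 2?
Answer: 441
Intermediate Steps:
a(p) = -2 + p
m = -30 (m = ((-2 + 2) - 5)*6 = (0 - 5)*6 = -5*6 = -30)
(m + 9)² = (-30 + 9)² = (-21)² = 441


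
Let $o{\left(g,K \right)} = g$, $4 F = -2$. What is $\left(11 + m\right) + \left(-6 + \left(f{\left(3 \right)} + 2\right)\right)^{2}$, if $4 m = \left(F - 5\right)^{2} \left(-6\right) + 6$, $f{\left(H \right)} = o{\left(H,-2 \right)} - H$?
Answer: $- \frac{135}{8} \approx -16.875$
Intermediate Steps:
$F = - \frac{1}{2}$ ($F = \frac{1}{4} \left(-2\right) = - \frac{1}{2} \approx -0.5$)
$f{\left(H \right)} = 0$ ($f{\left(H \right)} = H - H = 0$)
$m = - \frac{351}{8}$ ($m = \frac{\left(- \frac{1}{2} - 5\right)^{2} \left(-6\right) + 6}{4} = \frac{\left(- \frac{11}{2}\right)^{2} \left(-6\right) + 6}{4} = \frac{\frac{121}{4} \left(-6\right) + 6}{4} = \frac{- \frac{363}{2} + 6}{4} = \frac{1}{4} \left(- \frac{351}{2}\right) = - \frac{351}{8} \approx -43.875$)
$\left(11 + m\right) + \left(-6 + \left(f{\left(3 \right)} + 2\right)\right)^{2} = \left(11 - \frac{351}{8}\right) + \left(-6 + \left(0 + 2\right)\right)^{2} = - \frac{263}{8} + \left(-6 + 2\right)^{2} = - \frac{263}{8} + \left(-4\right)^{2} = - \frac{263}{8} + 16 = - \frac{135}{8}$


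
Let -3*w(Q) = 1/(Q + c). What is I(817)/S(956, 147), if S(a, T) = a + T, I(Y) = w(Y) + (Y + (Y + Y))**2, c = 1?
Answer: 14742162053/2706762 ≈ 5446.4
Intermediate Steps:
w(Q) = -1/(3*(1 + Q)) (w(Q) = -1/(3*(Q + 1)) = -1/(3*(1 + Q)))
I(Y) = -1/(3 + 3*Y) + 9*Y**2 (I(Y) = -1/(3 + 3*Y) + (Y + (Y + Y))**2 = -1/(3 + 3*Y) + (Y + 2*Y)**2 = -1/(3 + 3*Y) + (3*Y)**2 = -1/(3 + 3*Y) + 9*Y**2)
S(a, T) = T + a
I(817)/S(956, 147) = ((-1 + 27*817**2*(1 + 817))/(3*(1 + 817)))/(147 + 956) = ((1/3)*(-1 + 27*667489*818)/818)/1103 = ((1/3)*(1/818)*(-1 + 14742162054))*(1/1103) = ((1/3)*(1/818)*14742162053)*(1/1103) = (14742162053/2454)*(1/1103) = 14742162053/2706762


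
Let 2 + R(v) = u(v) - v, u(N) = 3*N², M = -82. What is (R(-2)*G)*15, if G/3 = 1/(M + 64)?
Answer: -30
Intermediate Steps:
G = -⅙ (G = 3/(-82 + 64) = 3/(-18) = 3*(-1/18) = -⅙ ≈ -0.16667)
R(v) = -2 - v + 3*v² (R(v) = -2 + (3*v² - v) = -2 + (-v + 3*v²) = -2 - v + 3*v²)
(R(-2)*G)*15 = ((-2 - 1*(-2) + 3*(-2)²)*(-⅙))*15 = ((-2 + 2 + 3*4)*(-⅙))*15 = ((-2 + 2 + 12)*(-⅙))*15 = (12*(-⅙))*15 = -2*15 = -30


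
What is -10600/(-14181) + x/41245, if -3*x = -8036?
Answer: 475183172/584895345 ≈ 0.81242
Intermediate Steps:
x = 8036/3 (x = -⅓*(-8036) = 8036/3 ≈ 2678.7)
-10600/(-14181) + x/41245 = -10600/(-14181) + (8036/3)/41245 = -10600*(-1/14181) + (8036/3)*(1/41245) = 10600/14181 + 8036/123735 = 475183172/584895345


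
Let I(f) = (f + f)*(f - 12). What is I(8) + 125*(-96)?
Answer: -12064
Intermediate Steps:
I(f) = 2*f*(-12 + f) (I(f) = (2*f)*(-12 + f) = 2*f*(-12 + f))
I(8) + 125*(-96) = 2*8*(-12 + 8) + 125*(-96) = 2*8*(-4) - 12000 = -64 - 12000 = -12064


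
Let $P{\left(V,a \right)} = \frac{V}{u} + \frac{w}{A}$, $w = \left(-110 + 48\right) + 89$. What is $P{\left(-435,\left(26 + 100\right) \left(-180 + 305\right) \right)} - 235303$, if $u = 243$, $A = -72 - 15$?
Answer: $- \frac{552731681}{2349} \approx -2.3531 \cdot 10^{5}$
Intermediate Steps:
$A = -87$
$w = 27$ ($w = -62 + 89 = 27$)
$P{\left(V,a \right)} = - \frac{9}{29} + \frac{V}{243}$ ($P{\left(V,a \right)} = \frac{V}{243} + \frac{27}{-87} = V \frac{1}{243} + 27 \left(- \frac{1}{87}\right) = \frac{V}{243} - \frac{9}{29} = - \frac{9}{29} + \frac{V}{243}$)
$P{\left(-435,\left(26 + 100\right) \left(-180 + 305\right) \right)} - 235303 = \left(- \frac{9}{29} + \frac{1}{243} \left(-435\right)\right) - 235303 = \left(- \frac{9}{29} - \frac{145}{81}\right) - 235303 = - \frac{4934}{2349} - 235303 = - \frac{552731681}{2349}$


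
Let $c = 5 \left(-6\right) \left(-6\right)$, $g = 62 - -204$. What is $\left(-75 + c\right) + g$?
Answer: $371$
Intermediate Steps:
$g = 266$ ($g = 62 + 204 = 266$)
$c = 180$ ($c = \left(-30\right) \left(-6\right) = 180$)
$\left(-75 + c\right) + g = \left(-75 + 180\right) + 266 = 105 + 266 = 371$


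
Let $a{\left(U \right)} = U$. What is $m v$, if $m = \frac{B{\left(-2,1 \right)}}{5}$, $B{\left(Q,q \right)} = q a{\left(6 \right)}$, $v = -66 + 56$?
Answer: $-12$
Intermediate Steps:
$v = -10$
$B{\left(Q,q \right)} = 6 q$ ($B{\left(Q,q \right)} = q 6 = 6 q$)
$m = \frac{6}{5}$ ($m = \frac{6 \cdot 1}{5} = 6 \cdot \frac{1}{5} = \frac{6}{5} \approx 1.2$)
$m v = \frac{6}{5} \left(-10\right) = -12$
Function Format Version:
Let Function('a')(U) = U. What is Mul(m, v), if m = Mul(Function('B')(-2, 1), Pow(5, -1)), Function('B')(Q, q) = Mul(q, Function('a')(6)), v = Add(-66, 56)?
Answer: -12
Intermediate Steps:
v = -10
Function('B')(Q, q) = Mul(6, q) (Function('B')(Q, q) = Mul(q, 6) = Mul(6, q))
m = Rational(6, 5) (m = Mul(Mul(6, 1), Pow(5, -1)) = Mul(6, Rational(1, 5)) = Rational(6, 5) ≈ 1.2000)
Mul(m, v) = Mul(Rational(6, 5), -10) = -12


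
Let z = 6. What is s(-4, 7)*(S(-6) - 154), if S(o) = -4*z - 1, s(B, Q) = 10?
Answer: -1790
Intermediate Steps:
S(o) = -25 (S(o) = -4*6 - 1 = -24 - 1 = -25)
s(-4, 7)*(S(-6) - 154) = 10*(-25 - 154) = 10*(-179) = -1790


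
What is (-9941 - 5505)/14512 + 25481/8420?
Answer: 29965619/15273880 ≈ 1.9619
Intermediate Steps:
(-9941 - 5505)/14512 + 25481/8420 = -15446*1/14512 + 25481*(1/8420) = -7723/7256 + 25481/8420 = 29965619/15273880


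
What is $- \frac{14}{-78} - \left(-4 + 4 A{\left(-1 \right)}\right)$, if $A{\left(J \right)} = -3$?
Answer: $\frac{631}{39} \approx 16.179$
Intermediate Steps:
$- \frac{14}{-78} - \left(-4 + 4 A{\left(-1 \right)}\right) = - \frac{14}{-78} + \left(4 - -12\right) = \left(-14\right) \left(- \frac{1}{78}\right) + \left(4 + 12\right) = \frac{7}{39} + 16 = \frac{631}{39}$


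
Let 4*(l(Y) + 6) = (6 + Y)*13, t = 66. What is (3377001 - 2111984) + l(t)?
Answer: 1265245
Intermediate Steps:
l(Y) = 27/2 + 13*Y/4 (l(Y) = -6 + ((6 + Y)*13)/4 = -6 + (78 + 13*Y)/4 = -6 + (39/2 + 13*Y/4) = 27/2 + 13*Y/4)
(3377001 - 2111984) + l(t) = (3377001 - 2111984) + (27/2 + (13/4)*66) = 1265017 + (27/2 + 429/2) = 1265017 + 228 = 1265245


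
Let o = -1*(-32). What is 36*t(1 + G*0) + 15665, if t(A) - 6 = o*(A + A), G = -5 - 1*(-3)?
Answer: 18185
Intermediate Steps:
o = 32
G = -2 (G = -5 + 3 = -2)
t(A) = 6 + 64*A (t(A) = 6 + 32*(A + A) = 6 + 32*(2*A) = 6 + 64*A)
36*t(1 + G*0) + 15665 = 36*(6 + 64*(1 - 2*0)) + 15665 = 36*(6 + 64*(1 + 0)) + 15665 = 36*(6 + 64*1) + 15665 = 36*(6 + 64) + 15665 = 36*70 + 15665 = 2520 + 15665 = 18185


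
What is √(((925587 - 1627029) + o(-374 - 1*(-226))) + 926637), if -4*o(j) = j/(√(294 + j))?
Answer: √(4800256620 + 5402*√146)/146 ≈ 474.55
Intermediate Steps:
o(j) = -j/(4*√(294 + j)) (o(j) = -j/(4*(√(294 + j))) = -j/(4*√(294 + j)))
√(((925587 - 1627029) + o(-374 - 1*(-226))) + 926637) = √(((925587 - 1627029) - (-374 - 1*(-226))/(4*√(294 + (-374 - 1*(-226))))) + 926637) = √((-701442 - (-374 + 226)/(4*√(294 + (-374 + 226)))) + 926637) = √((-701442 - ¼*(-148)/√(294 - 148)) + 926637) = √((-701442 - ¼*(-148)/√146) + 926637) = √((-701442 - ¼*(-148)*√146/146) + 926637) = √((-701442 + 37*√146/146) + 926637) = √(225195 + 37*√146/146)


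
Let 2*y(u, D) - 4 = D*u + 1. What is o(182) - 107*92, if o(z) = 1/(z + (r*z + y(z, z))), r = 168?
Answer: -931685378/94645 ≈ -9844.0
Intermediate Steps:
y(u, D) = 5/2 + D*u/2 (y(u, D) = 2 + (D*u + 1)/2 = 2 + (1 + D*u)/2 = 2 + (½ + D*u/2) = 5/2 + D*u/2)
o(z) = 1/(5/2 + z²/2 + 169*z) (o(z) = 1/(z + (168*z + (5/2 + z*z/2))) = 1/(z + (168*z + (5/2 + z²/2))) = 1/(z + (5/2 + z²/2 + 168*z)) = 1/(5/2 + z²/2 + 169*z))
o(182) - 107*92 = 2/(5 + 182² + 338*182) - 107*92 = 2/(5 + 33124 + 61516) - 1*9844 = 2/94645 - 9844 = -931685378/94645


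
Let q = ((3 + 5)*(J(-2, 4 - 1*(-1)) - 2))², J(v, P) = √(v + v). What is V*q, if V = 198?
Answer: -101376*I ≈ -1.0138e+5*I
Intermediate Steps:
J(v, P) = √2*√v (J(v, P) = √(2*v) = √2*√v)
q = (-16 + 16*I)² (q = ((3 + 5)*(√2*√(-2) - 2))² = (8*(√2*(I*√2) - 2))² = (8*(2*I - 2))² = (8*(-2 + 2*I))² = (-16 + 16*I)² ≈ -512.0*I)
V*q = 198*(-512*I) = -101376*I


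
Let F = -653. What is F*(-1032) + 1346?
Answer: 675242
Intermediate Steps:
F*(-1032) + 1346 = -653*(-1032) + 1346 = 673896 + 1346 = 675242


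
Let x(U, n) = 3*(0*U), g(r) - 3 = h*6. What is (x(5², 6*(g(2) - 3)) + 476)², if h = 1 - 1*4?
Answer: 226576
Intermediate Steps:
h = -3 (h = 1 - 4 = -3)
g(r) = -15 (g(r) = 3 - 3*6 = 3 - 18 = -15)
x(U, n) = 0 (x(U, n) = 3*0 = 0)
(x(5², 6*(g(2) - 3)) + 476)² = (0 + 476)² = 476² = 226576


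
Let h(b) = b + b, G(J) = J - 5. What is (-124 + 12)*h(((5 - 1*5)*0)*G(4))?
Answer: 0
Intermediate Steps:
G(J) = -5 + J
h(b) = 2*b
(-124 + 12)*h(((5 - 1*5)*0)*G(4)) = (-124 + 12)*(2*(((5 - 1*5)*0)*(-5 + 4))) = -224*((5 - 5)*0)*(-1) = -224*(0*0)*(-1) = -224*0*(-1) = -224*0 = -112*0 = 0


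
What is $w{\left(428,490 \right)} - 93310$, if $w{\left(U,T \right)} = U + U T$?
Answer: $116838$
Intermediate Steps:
$w{\left(U,T \right)} = U + T U$
$w{\left(428,490 \right)} - 93310 = 428 \left(1 + 490\right) - 93310 = 428 \cdot 491 - 93310 = 210148 - 93310 = 116838$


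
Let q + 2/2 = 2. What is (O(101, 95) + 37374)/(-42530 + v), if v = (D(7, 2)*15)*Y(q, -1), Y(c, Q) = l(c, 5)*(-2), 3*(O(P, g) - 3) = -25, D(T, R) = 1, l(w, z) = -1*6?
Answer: -56053/63525 ≈ -0.88238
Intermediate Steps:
l(w, z) = -6
O(P, g) = -16/3 (O(P, g) = 3 + (⅓)*(-25) = 3 - 25/3 = -16/3)
q = 1 (q = -1 + 2 = 1)
Y(c, Q) = 12 (Y(c, Q) = -6*(-2) = 12)
v = 180 (v = (1*15)*12 = 15*12 = 180)
(O(101, 95) + 37374)/(-42530 + v) = (-16/3 + 37374)/(-42530 + 180) = (112106/3)/(-42350) = (112106/3)*(-1/42350) = -56053/63525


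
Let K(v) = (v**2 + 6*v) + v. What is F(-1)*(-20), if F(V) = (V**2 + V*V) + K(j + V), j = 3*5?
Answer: -5920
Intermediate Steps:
j = 15
K(v) = v**2 + 7*v
F(V) = 2*V**2 + (15 + V)*(22 + V) (F(V) = (V**2 + V*V) + (15 + V)*(7 + (15 + V)) = (V**2 + V**2) + (15 + V)*(22 + V) = 2*V**2 + (15 + V)*(22 + V))
F(-1)*(-20) = (330 + 3*(-1)**2 + 37*(-1))*(-20) = (330 + 3*1 - 37)*(-20) = (330 + 3 - 37)*(-20) = 296*(-20) = -5920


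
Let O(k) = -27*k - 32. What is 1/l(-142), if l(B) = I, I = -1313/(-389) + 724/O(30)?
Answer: 163769/411955 ≈ 0.39754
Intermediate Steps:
O(k) = -32 - 27*k
I = 411955/163769 (I = -1313/(-389) + 724/(-32 - 27*30) = -1313*(-1/389) + 724/(-32 - 810) = 1313/389 + 724/(-842) = 1313/389 + 724*(-1/842) = 1313/389 - 362/421 = 411955/163769 ≈ 2.5155)
l(B) = 411955/163769
1/l(-142) = 1/(411955/163769) = 163769/411955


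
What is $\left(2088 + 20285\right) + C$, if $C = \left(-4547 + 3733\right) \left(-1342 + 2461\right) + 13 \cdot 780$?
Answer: $-878353$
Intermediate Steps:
$C = -900726$ ($C = \left(-814\right) 1119 + 10140 = -910866 + 10140 = -900726$)
$\left(2088 + 20285\right) + C = \left(2088 + 20285\right) - 900726 = 22373 - 900726 = -878353$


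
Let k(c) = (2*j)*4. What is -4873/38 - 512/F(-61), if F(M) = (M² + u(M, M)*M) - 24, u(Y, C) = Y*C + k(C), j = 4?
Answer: -274388893/2139742 ≈ -128.23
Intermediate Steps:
k(c) = 32 (k(c) = (2*4)*4 = 8*4 = 32)
u(Y, C) = 32 + C*Y (u(Y, C) = Y*C + 32 = C*Y + 32 = 32 + C*Y)
F(M) = -24 + M² + M*(32 + M²) (F(M) = (M² + (32 + M*M)*M) - 24 = (M² + (32 + M²)*M) - 24 = (M² + M*(32 + M²)) - 24 = -24 + M² + M*(32 + M²))
-4873/38 - 512/F(-61) = -4873/38 - 512/(-24 + (-61)² - 61*(32 + (-61)²)) = -4873*1/38 - 512/(-24 + 3721 - 61*(32 + 3721)) = -4873/38 - 512/(-24 + 3721 - 61*3753) = -4873/38 - 512/(-24 + 3721 - 228933) = -4873/38 - 512/(-225236) = -4873/38 - 512*(-1/225236) = -4873/38 + 128/56309 = -274388893/2139742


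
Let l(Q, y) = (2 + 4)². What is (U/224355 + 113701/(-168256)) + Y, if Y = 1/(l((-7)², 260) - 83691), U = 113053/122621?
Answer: -1585907640056425121/2346816460606263360 ≈ -0.67577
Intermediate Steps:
U = 113053/122621 (U = 113053*(1/122621) = 113053/122621 ≈ 0.92197)
l(Q, y) = 36 (l(Q, y) = 6² = 36)
Y = -1/83655 (Y = 1/(36 - 83691) = 1/(-83655) = -1/83655 ≈ -1.1954e-5)
(U/224355 + 113701/(-168256)) + Y = ((113053/122621)/224355 + 113701/(-168256)) - 1/83655 = ((113053/122621)*(1/224355) + 113701*(-1/168256)) - 1/83655 = (113053/27510634455 - 113701/168256) - 1/83655 = -3127967626322387/4628829310860480 - 1/83655 = -1585907640056425121/2346816460606263360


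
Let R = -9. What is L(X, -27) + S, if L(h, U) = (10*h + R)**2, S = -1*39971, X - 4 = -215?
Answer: 4450190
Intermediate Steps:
X = -211 (X = 4 - 215 = -211)
S = -39971
L(h, U) = (-9 + 10*h)**2 (L(h, U) = (10*h - 9)**2 = (-9 + 10*h)**2)
L(X, -27) + S = (-9 + 10*(-211))**2 - 39971 = (-9 - 2110)**2 - 39971 = (-2119)**2 - 39971 = 4490161 - 39971 = 4450190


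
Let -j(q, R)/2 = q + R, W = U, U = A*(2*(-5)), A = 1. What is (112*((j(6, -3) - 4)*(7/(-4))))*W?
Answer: -19600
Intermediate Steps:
U = -10 (U = 1*(2*(-5)) = 1*(-10) = -10)
W = -10
j(q, R) = -2*R - 2*q (j(q, R) = -2*(q + R) = -2*(R + q) = -2*R - 2*q)
(112*((j(6, -3) - 4)*(7/(-4))))*W = (112*(((-2*(-3) - 2*6) - 4)*(7/(-4))))*(-10) = (112*(((6 - 12) - 4)*(7*(-¼))))*(-10) = (112*((-6 - 4)*(-7/4)))*(-10) = (112*(-10*(-7/4)))*(-10) = (112*(35/2))*(-10) = 1960*(-10) = -19600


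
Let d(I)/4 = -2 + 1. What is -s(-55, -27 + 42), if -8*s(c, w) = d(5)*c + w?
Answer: 235/8 ≈ 29.375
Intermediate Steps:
d(I) = -4 (d(I) = 4*(-2 + 1) = 4*(-1) = -4)
s(c, w) = c/2 - w/8 (s(c, w) = -(-4*c + w)/8 = -(w - 4*c)/8 = c/2 - w/8)
-s(-55, -27 + 42) = -((½)*(-55) - (-27 + 42)/8) = -(-55/2 - ⅛*15) = -(-55/2 - 15/8) = -1*(-235/8) = 235/8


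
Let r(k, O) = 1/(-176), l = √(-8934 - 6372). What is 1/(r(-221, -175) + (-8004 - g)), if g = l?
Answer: -247932080/1984923895681 + 30976*I*√15306/1984923895681 ≈ -0.00012491 + 1.9307e-6*I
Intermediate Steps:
l = I*√15306 (l = √(-15306) = I*√15306 ≈ 123.72*I)
r(k, O) = -1/176
g = I*√15306 ≈ 123.72*I
1/(r(-221, -175) + (-8004 - g)) = 1/(-1/176 + (-8004 - I*√15306)) = 1/(-1408705/176 - I*√15306)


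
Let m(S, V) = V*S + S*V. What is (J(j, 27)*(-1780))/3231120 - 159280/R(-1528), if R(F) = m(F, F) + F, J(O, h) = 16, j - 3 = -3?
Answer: -202374554/4713436689 ≈ -0.042936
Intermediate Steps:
j = 0 (j = 3 - 3 = 0)
m(S, V) = 2*S*V (m(S, V) = S*V + S*V = 2*S*V)
R(F) = F + 2*F² (R(F) = 2*F*F + F = 2*F² + F = F + 2*F²)
(J(j, 27)*(-1780))/3231120 - 159280/R(-1528) = (16*(-1780))/3231120 - 159280*(-1/(1528*(1 + 2*(-1528)))) = -28480*1/3231120 - 159280*(-1/(1528*(1 - 3056))) = -356/40389 - 159280/((-1528*(-3055))) = -356/40389 - 159280/4668040 = -356/40389 - 159280*1/4668040 = -356/40389 - 3982/116701 = -202374554/4713436689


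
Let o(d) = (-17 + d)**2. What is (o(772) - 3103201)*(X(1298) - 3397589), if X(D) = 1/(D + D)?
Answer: 5585742401685642/649 ≈ 8.6067e+12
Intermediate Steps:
X(D) = 1/(2*D)
(o(772) - 3103201)*(X(1298) - 3397589) = ((-17 + 772)**2 - 3103201)*((1/2)/1298 - 3397589) = (755**2 - 3103201)*((1/2)*(1/1298) - 3397589) = (570025 - 3103201)*(1/2596 - 3397589) = -2533176*(-8820141043/2596) = 5585742401685642/649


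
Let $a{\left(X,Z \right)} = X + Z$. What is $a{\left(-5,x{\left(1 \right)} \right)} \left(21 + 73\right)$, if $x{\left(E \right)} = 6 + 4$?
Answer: $470$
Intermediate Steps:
$x{\left(E \right)} = 10$
$a{\left(-5,x{\left(1 \right)} \right)} \left(21 + 73\right) = \left(-5 + 10\right) \left(21 + 73\right) = 5 \cdot 94 = 470$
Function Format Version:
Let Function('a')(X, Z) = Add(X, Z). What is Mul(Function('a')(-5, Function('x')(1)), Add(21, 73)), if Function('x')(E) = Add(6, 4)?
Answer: 470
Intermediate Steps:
Function('x')(E) = 10
Mul(Function('a')(-5, Function('x')(1)), Add(21, 73)) = Mul(Add(-5, 10), Add(21, 73)) = Mul(5, 94) = 470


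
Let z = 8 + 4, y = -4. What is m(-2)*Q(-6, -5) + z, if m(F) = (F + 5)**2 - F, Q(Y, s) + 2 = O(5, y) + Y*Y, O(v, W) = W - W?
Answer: 386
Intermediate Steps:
O(v, W) = 0
Q(Y, s) = -2 + Y**2 (Q(Y, s) = -2 + (0 + Y*Y) = -2 + (0 + Y**2) = -2 + Y**2)
m(F) = (5 + F)**2 - F
z = 12
m(-2)*Q(-6, -5) + z = ((5 - 2)**2 - 1*(-2))*(-2 + (-6)**2) + 12 = (3**2 + 2)*(-2 + 36) + 12 = (9 + 2)*34 + 12 = 11*34 + 12 = 374 + 12 = 386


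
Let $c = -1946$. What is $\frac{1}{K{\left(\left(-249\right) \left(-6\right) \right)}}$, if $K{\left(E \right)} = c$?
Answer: $- \frac{1}{1946} \approx -0.00051387$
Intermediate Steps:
$K{\left(E \right)} = -1946$
$\frac{1}{K{\left(\left(-249\right) \left(-6\right) \right)}} = \frac{1}{-1946} = - \frac{1}{1946}$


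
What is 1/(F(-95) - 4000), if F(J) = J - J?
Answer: -1/4000 ≈ -0.00025000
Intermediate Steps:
F(J) = 0
1/(F(-95) - 4000) = 1/(0 - 4000) = 1/(-4000) = -1/4000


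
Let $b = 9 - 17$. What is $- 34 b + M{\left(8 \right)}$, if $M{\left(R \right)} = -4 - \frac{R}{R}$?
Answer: $267$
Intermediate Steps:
$b = -8$ ($b = 9 - 17 = -8$)
$M{\left(R \right)} = -5$ ($M{\left(R \right)} = -4 - 1 = -5$)
$- 34 b + M{\left(8 \right)} = \left(-34\right) \left(-8\right) - 5 = 272 - 5 = 267$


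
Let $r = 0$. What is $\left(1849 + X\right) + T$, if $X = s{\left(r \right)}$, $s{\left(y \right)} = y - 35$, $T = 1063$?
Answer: $2877$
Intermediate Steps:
$s{\left(y \right)} = -35 + y$
$X = -35$ ($X = -35 + 0 = -35$)
$\left(1849 + X\right) + T = \left(1849 - 35\right) + 1063 = 1814 + 1063 = 2877$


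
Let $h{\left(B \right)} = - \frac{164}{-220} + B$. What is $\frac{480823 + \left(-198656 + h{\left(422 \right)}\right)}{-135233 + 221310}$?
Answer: $\frac{15542436}{4734235} \approx 3.283$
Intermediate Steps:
$h{\left(B \right)} = \frac{41}{55} + B$ ($h{\left(B \right)} = \left(-164\right) \left(- \frac{1}{220}\right) + B = \frac{41}{55} + B$)
$\frac{480823 + \left(-198656 + h{\left(422 \right)}\right)}{-135233 + 221310} = \frac{480823 + \left(-198656 + \left(\frac{41}{55} + 422\right)\right)}{-135233 + 221310} = \frac{480823 + \left(-198656 + \frac{23251}{55}\right)}{86077} = \left(480823 - \frac{10902829}{55}\right) \frac{1}{86077} = \frac{15542436}{55} \cdot \frac{1}{86077} = \frac{15542436}{4734235}$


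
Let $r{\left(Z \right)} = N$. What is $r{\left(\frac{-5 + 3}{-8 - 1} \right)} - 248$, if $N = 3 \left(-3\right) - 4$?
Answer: $-261$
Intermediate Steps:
$N = -13$ ($N = -9 - 4 = -13$)
$r{\left(Z \right)} = -13$
$r{\left(\frac{-5 + 3}{-8 - 1} \right)} - 248 = -13 - 248 = -261$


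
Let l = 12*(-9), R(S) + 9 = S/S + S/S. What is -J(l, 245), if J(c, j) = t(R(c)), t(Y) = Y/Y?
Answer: -1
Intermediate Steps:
R(S) = -7 (R(S) = -9 + (S/S + S/S) = -9 + (1 + 1) = -9 + 2 = -7)
t(Y) = 1
l = -108
J(c, j) = 1
-J(l, 245) = -1*1 = -1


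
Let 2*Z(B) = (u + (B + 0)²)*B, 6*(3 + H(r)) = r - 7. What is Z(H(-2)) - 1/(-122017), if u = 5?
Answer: -110913437/1952272 ≈ -56.813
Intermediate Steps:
H(r) = -25/6 + r/6 (H(r) = -3 + (r - 7)/6 = -3 + (-7 + r)/6 = -3 + (-7/6 + r/6) = -25/6 + r/6)
Z(B) = B*(5 + B²)/2 (Z(B) = ((5 + (B + 0)²)*B)/2 = ((5 + B²)*B)/2 = (B*(5 + B²))/2 = B*(5 + B²)/2)
Z(H(-2)) - 1/(-122017) = (-25/6 + (⅙)*(-2))*(5 + (-25/6 + (⅙)*(-2))²)/2 - 1/(-122017) = (-25/6 - ⅓)*(5 + (-25/6 - ⅓)²)/2 - 1*(-1/122017) = (½)*(-9/2)*(5 + (-9/2)²) + 1/122017 = (½)*(-9/2)*(5 + 81/4) + 1/122017 = (½)*(-9/2)*(101/4) + 1/122017 = -909/16 + 1/122017 = -110913437/1952272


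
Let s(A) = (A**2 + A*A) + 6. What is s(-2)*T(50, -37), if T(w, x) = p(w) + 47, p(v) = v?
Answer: 1358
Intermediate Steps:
T(w, x) = 47 + w (T(w, x) = w + 47 = 47 + w)
s(A) = 6 + 2*A**2 (s(A) = (A**2 + A**2) + 6 = 2*A**2 + 6 = 6 + 2*A**2)
s(-2)*T(50, -37) = (6 + 2*(-2)**2)*(47 + 50) = (6 + 2*4)*97 = (6 + 8)*97 = 14*97 = 1358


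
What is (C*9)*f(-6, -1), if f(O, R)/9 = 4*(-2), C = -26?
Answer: 16848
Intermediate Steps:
f(O, R) = -72 (f(O, R) = 9*(4*(-2)) = 9*(-8) = -72)
(C*9)*f(-6, -1) = -26*9*(-72) = -234*(-72) = 16848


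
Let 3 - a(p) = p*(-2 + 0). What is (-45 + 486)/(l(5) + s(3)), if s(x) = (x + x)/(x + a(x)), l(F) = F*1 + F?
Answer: 42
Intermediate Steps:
a(p) = 3 + 2*p (a(p) = 3 - p*(-2 + 0) = 3 - p*(-2) = 3 - (-2)*p = 3 + 2*p)
l(F) = 2*F (l(F) = F + F = 2*F)
s(x) = 2*x/(3 + 3*x) (s(x) = (x + x)/(x + (3 + 2*x)) = (2*x)/(3 + 3*x) = 2*x/(3 + 3*x))
(-45 + 486)/(l(5) + s(3)) = (-45 + 486)/(2*5 + (⅔)*3/(1 + 3)) = 441/(10 + (⅔)*3/4) = 441/(10 + (⅔)*3*(¼)) = 441/(10 + ½) = 441/(21/2) = 441*(2/21) = 42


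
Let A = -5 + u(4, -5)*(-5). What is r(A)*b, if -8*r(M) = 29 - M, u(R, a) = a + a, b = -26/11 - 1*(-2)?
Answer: -8/11 ≈ -0.72727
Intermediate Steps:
b = -4/11 (b = -26*1/11 + 2 = -26/11 + 2 = -4/11 ≈ -0.36364)
u(R, a) = 2*a
A = 45 (A = -5 + (2*(-5))*(-5) = -5 - 10*(-5) = -5 + 50 = 45)
r(M) = -29/8 + M/8 (r(M) = -(29 - M)/8 = -29/8 + M/8)
r(A)*b = (-29/8 + (⅛)*45)*(-4/11) = (-29/8 + 45/8)*(-4/11) = 2*(-4/11) = -8/11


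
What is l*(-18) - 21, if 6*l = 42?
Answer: -147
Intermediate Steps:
l = 7 (l = (⅙)*42 = 7)
l*(-18) - 21 = 7*(-18) - 21 = -126 - 21 = -147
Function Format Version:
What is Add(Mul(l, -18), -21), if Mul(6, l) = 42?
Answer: -147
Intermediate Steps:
l = 7 (l = Mul(Rational(1, 6), 42) = 7)
Add(Mul(l, -18), -21) = Add(Mul(7, -18), -21) = Add(-126, -21) = -147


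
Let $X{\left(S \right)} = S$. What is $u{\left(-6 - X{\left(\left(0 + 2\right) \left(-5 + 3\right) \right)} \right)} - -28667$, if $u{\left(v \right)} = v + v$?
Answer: $28663$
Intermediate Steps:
$u{\left(v \right)} = 2 v$
$u{\left(-6 - X{\left(\left(0 + 2\right) \left(-5 + 3\right) \right)} \right)} - -28667 = 2 \left(-6 - \left(0 + 2\right) \left(-5 + 3\right)\right) - -28667 = 2 \left(-6 - 2 \left(-2\right)\right) + 28667 = 2 \left(-6 - -4\right) + 28667 = 2 \left(-6 + 4\right) + 28667 = 2 \left(-2\right) + 28667 = -4 + 28667 = 28663$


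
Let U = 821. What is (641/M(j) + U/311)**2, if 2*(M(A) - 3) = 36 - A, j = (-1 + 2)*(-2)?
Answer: 47268412569/46812964 ≈ 1009.7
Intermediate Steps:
j = -2 (j = 1*(-2) = -2)
M(A) = 21 - A/2 (M(A) = 3 + (36 - A)/2 = 3 + (18 - A/2) = 21 - A/2)
(641/M(j) + U/311)**2 = (641/(21 - 1/2*(-2)) + 821/311)**2 = (641/(21 + 1) + 821*(1/311))**2 = (641/22 + 821/311)**2 = (217413/6842)**2 = 47268412569/46812964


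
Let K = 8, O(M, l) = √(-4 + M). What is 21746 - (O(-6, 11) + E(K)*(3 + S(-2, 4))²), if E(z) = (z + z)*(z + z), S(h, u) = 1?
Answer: 17650 - I*√10 ≈ 17650.0 - 3.1623*I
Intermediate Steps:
E(z) = 4*z² (E(z) = (2*z)*(2*z) = 4*z²)
21746 - (O(-6, 11) + E(K)*(3 + S(-2, 4))²) = 21746 - (√(-4 - 6) + (4*8²)*(3 + 1)²) = 21746 - (√(-10) + (4*64)*4²) = 21746 - (I*√10 + 256*16) = 21746 - (I*√10 + 4096) = 21746 - (4096 + I*√10) = 21746 + (-4096 - I*√10) = 17650 - I*√10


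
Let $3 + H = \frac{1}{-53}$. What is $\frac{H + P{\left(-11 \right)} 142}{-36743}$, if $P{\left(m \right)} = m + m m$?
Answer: $- \frac{827700}{1947379} \approx -0.42503$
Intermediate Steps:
$H = - \frac{160}{53}$ ($H = -3 + \frac{1}{-53} = -3 - \frac{1}{53} = - \frac{160}{53} \approx -3.0189$)
$P{\left(m \right)} = m + m^{2}$
$\frac{H + P{\left(-11 \right)} 142}{-36743} = \frac{- \frac{160}{53} + - 11 \left(1 - 11\right) 142}{-36743} = \left(- \frac{160}{53} + \left(-11\right) \left(-10\right) 142\right) \left(- \frac{1}{36743}\right) = \left(- \frac{160}{53} + 110 \cdot 142\right) \left(- \frac{1}{36743}\right) = \left(- \frac{160}{53} + 15620\right) \left(- \frac{1}{36743}\right) = \frac{827700}{53} \left(- \frac{1}{36743}\right) = - \frac{827700}{1947379}$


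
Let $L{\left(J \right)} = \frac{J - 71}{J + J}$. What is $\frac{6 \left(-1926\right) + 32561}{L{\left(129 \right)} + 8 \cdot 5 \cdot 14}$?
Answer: $\frac{2709645}{72269} \approx 37.494$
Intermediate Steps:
$L{\left(J \right)} = \frac{-71 + J}{2 J}$
$\frac{6 \left(-1926\right) + 32561}{L{\left(129 \right)} + 8 \cdot 5 \cdot 14} = \frac{6 \left(-1926\right) + 32561}{\frac{-71 + 129}{2 \cdot 129} + 8 \cdot 5 \cdot 14} = \frac{-11556 + 32561}{\frac{1}{2} \cdot \frac{1}{129} \cdot 58 + 40 \cdot 14} = \frac{21005}{\frac{29}{129} + 560} = \frac{21005}{\frac{72269}{129}} = 21005 \cdot \frac{129}{72269} = \frac{2709645}{72269}$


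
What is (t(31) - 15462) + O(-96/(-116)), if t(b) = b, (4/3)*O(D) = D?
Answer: -447481/29 ≈ -15430.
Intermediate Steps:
O(D) = 3*D/4
(t(31) - 15462) + O(-96/(-116)) = (31 - 15462) + 3*(-96/(-116))/4 = -15431 + 3*(-96*(-1/116))/4 = -15431 + (¾)*(24/29) = -15431 + 18/29 = -447481/29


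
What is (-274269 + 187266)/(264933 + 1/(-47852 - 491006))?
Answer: -46882262574/142761266513 ≈ -0.32840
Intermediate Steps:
(-274269 + 187266)/(264933 + 1/(-47852 - 491006)) = -87003/(264933 + 1/(-538858)) = -87003/(264933 - 1/538858) = -87003/142761266513/538858 = -87003*538858/142761266513 = -46882262574/142761266513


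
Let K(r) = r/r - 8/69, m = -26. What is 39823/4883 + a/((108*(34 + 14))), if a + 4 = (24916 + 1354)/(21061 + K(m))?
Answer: 29999705895529/3678730945344 ≈ 8.1549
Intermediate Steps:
K(r) = 61/69 (K(r) = 1 - 8*1/69 = 1 - 8/69 = 61/69)
a = -400045/145327 (a = -4 + (24916 + 1354)/(21061 + 61/69) = -4 + 26270/(1453270/69) = -4 + 26270*(69/1453270) = -4 + 181263/145327 = -400045/145327 ≈ -2.7527)
39823/4883 + a/((108*(34 + 14))) = 39823/4883 - 400045*1/(108*(34 + 14))/145327 = 39823*(1/4883) - 400045/(145327*(108*48)) = 39823/4883 - 400045/145327/5184 = 39823/4883 - 400045/145327*1/5184 = 39823/4883 - 400045/753375168 = 29999705895529/3678730945344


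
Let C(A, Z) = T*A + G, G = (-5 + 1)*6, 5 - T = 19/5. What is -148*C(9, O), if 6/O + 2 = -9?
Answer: 9768/5 ≈ 1953.6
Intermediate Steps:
T = 6/5 (T = 5 - 19/5 = 6/5 ≈ 1.2000)
O = -6/11 (O = 6/(-2 - 9) = 6/(-11) = 6*(-1/11) = -6/11 ≈ -0.54545)
G = -24 (G = -4*6 = -24)
C(A, Z) = -24 + 6*A/5 (C(A, Z) = 6*A/5 - 24 = -24 + 6*A/5)
-148*C(9, O) = -148*(-24 + (6/5)*9) = -148*(-24 + 54/5) = -148*(-66/5) = 9768/5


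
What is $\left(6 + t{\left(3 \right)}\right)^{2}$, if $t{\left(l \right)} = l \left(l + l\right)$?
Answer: $576$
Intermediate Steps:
$t{\left(l \right)} = 2 l^{2}$ ($t{\left(l \right)} = l 2 l = 2 l^{2}$)
$\left(6 + t{\left(3 \right)}\right)^{2} = \left(6 + 2 \cdot 3^{2}\right)^{2} = \left(6 + 2 \cdot 9\right)^{2} = \left(6 + 18\right)^{2} = 24^{2} = 576$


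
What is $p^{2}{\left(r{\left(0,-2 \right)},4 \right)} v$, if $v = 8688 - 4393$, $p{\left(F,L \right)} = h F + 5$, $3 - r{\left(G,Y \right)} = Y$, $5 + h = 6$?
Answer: $429500$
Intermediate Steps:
$h = 1$ ($h = -5 + 6 = 1$)
$r{\left(G,Y \right)} = 3 - Y$
$p{\left(F,L \right)} = 5 + F$ ($p{\left(F,L \right)} = 1 F + 5 = F + 5 = 5 + F$)
$v = 4295$
$p^{2}{\left(r{\left(0,-2 \right)},4 \right)} v = \left(5 + \left(3 - -2\right)\right)^{2} \cdot 4295 = \left(5 + \left(3 + 2\right)\right)^{2} \cdot 4295 = \left(5 + 5\right)^{2} \cdot 4295 = 10^{2} \cdot 4295 = 100 \cdot 4295 = 429500$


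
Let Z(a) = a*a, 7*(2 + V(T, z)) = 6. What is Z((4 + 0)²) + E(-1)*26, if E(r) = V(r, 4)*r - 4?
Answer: 1272/7 ≈ 181.71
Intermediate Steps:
V(T, z) = -8/7 (V(T, z) = -2 + (⅐)*6 = -2 + 6/7 = -8/7)
E(r) = -4 - 8*r/7 (E(r) = -8*r/7 - 4 = -4 - 8*r/7)
Z(a) = a²
Z((4 + 0)²) + E(-1)*26 = ((4 + 0)²)² + (-4 - 8/7*(-1))*26 = (4²)² + (-4 + 8/7)*26 = 16² - 20/7*26 = 256 - 520/7 = 1272/7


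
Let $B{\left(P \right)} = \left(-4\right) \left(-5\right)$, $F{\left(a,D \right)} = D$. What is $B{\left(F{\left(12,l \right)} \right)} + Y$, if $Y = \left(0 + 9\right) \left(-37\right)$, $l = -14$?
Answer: $-313$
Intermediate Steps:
$Y = -333$ ($Y = 9 \left(-37\right) = -333$)
$B{\left(P \right)} = 20$
$B{\left(F{\left(12,l \right)} \right)} + Y = 20 - 333 = -313$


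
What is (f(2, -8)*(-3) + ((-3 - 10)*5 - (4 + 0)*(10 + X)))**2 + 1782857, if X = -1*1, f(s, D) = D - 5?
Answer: 1786701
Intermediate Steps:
f(s, D) = -5 + D
X = -1
(f(2, -8)*(-3) + ((-3 - 10)*5 - (4 + 0)*(10 + X)))**2 + 1782857 = ((-5 - 8)*(-3) + ((-3 - 10)*5 - (4 + 0)*(10 - 1)))**2 + 1782857 = (-13*(-3) + (-13*5 - 4*9))**2 + 1782857 = (39 + (-65 - 1*36))**2 + 1782857 = (39 + (-65 - 36))**2 + 1782857 = (39 - 101)**2 + 1782857 = (-62)**2 + 1782857 = 3844 + 1782857 = 1786701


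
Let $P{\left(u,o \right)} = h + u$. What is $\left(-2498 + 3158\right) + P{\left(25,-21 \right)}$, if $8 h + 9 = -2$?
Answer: $\frac{5469}{8} \approx 683.63$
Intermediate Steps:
$h = - \frac{11}{8}$ ($h = - \frac{9}{8} + \frac{1}{8} \left(-2\right) = - \frac{9}{8} - \frac{1}{4} = - \frac{11}{8} \approx -1.375$)
$P{\left(u,o \right)} = - \frac{11}{8} + u$
$\left(-2498 + 3158\right) + P{\left(25,-21 \right)} = \left(-2498 + 3158\right) + \left(- \frac{11}{8} + 25\right) = 660 + \frac{189}{8} = \frac{5469}{8}$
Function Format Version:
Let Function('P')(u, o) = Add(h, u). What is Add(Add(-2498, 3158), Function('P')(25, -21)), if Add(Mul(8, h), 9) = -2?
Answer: Rational(5469, 8) ≈ 683.63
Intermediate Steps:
h = Rational(-11, 8) (h = Add(Rational(-9, 8), Mul(Rational(1, 8), -2)) = Add(Rational(-9, 8), Rational(-1, 4)) = Rational(-11, 8) ≈ -1.3750)
Function('P')(u, o) = Add(Rational(-11, 8), u)
Add(Add(-2498, 3158), Function('P')(25, -21)) = Add(Add(-2498, 3158), Add(Rational(-11, 8), 25)) = Add(660, Rational(189, 8)) = Rational(5469, 8)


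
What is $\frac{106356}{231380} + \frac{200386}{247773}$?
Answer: $\frac{18179364467}{14332429185} \approx 1.2684$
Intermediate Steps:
$\frac{106356}{231380} + \frac{200386}{247773} = 106356 \cdot \frac{1}{231380} + 200386 \cdot \frac{1}{247773} = \frac{26589}{57845} + \frac{200386}{247773} = \frac{18179364467}{14332429185}$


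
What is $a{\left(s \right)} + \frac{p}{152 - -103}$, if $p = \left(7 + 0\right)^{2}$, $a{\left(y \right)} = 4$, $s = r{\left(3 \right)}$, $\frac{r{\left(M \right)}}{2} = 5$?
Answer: $\frac{1069}{255} \approx 4.1922$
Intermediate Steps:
$r{\left(M \right)} = 10$ ($r{\left(M \right)} = 2 \cdot 5 = 10$)
$s = 10$
$p = 49$ ($p = 7^{2} = 49$)
$a{\left(s \right)} + \frac{p}{152 - -103} = 4 + \frac{49}{152 - -103} = 4 + \frac{49}{152 + 103} = 4 + \frac{49}{255} = \frac{1069}{255}$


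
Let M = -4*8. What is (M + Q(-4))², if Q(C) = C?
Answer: 1296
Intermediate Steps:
M = -32
(M + Q(-4))² = (-32 - 4)² = (-36)² = 1296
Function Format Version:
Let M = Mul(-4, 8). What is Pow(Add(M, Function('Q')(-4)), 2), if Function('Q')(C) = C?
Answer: 1296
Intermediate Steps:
M = -32
Pow(Add(M, Function('Q')(-4)), 2) = Pow(Add(-32, -4), 2) = Pow(-36, 2) = 1296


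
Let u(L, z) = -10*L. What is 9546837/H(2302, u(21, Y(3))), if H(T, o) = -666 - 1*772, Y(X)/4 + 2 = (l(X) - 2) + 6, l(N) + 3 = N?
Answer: -9546837/1438 ≈ -6639.0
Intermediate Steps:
l(N) = -3 + N
Y(X) = -4 + 4*X (Y(X) = -8 + 4*(((-3 + X) - 2) + 6) = -8 + 4*((-5 + X) + 6) = -8 + 4*(1 + X) = -8 + (4 + 4*X) = -4 + 4*X)
H(T, o) = -1438 (H(T, o) = -666 - 772 = -1438)
9546837/H(2302, u(21, Y(3))) = 9546837/(-1438) = 9546837*(-1/1438) = -9546837/1438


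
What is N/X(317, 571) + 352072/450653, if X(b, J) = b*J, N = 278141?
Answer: 27010367511/11653049653 ≈ 2.3179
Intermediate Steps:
X(b, J) = J*b
N/X(317, 571) + 352072/450653 = 278141/((571*317)) + 352072/450653 = 278141/181007 + 352072*(1/450653) = 278141*(1/181007) + 50296/64379 = 278141/181007 + 50296/64379 = 27010367511/11653049653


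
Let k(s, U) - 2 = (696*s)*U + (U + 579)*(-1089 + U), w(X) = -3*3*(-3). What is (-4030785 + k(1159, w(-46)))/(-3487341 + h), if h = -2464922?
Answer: -17105573/5952263 ≈ -2.8738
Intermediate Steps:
w(X) = 27 (w(X) = -9*(-3) = 27)
k(s, U) = 2 + (-1089 + U)*(579 + U) + 696*U*s (k(s, U) = 2 + ((696*s)*U + (U + 579)*(-1089 + U)) = 2 + (696*U*s + (579 + U)*(-1089 + U)) = 2 + (696*U*s + (-1089 + U)*(579 + U)) = 2 + ((-1089 + U)*(579 + U) + 696*U*s) = 2 + (-1089 + U)*(579 + U) + 696*U*s)
(-4030785 + k(1159, w(-46)))/(-3487341 + h) = (-4030785 + (-630529 + 27² - 510*27 + 696*27*1159))/(-3487341 - 2464922) = (-4030785 + (-630529 + 729 - 13770 + 21779928))/(-5952263) = (-4030785 + 21136358)*(-1/5952263) = 17105573*(-1/5952263) = -17105573/5952263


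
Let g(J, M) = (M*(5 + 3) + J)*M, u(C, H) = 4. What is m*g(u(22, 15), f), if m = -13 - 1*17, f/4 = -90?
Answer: -31060800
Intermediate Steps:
f = -360 (f = 4*(-90) = -360)
g(J, M) = M*(J + 8*M) (g(J, M) = (M*8 + J)*M = (8*M + J)*M = (J + 8*M)*M = M*(J + 8*M))
m = -30 (m = -13 - 17 = -30)
m*g(u(22, 15), f) = -(-10800)*(4 + 8*(-360)) = -(-10800)*(4 - 2880) = -(-10800)*(-2876) = -30*1035360 = -31060800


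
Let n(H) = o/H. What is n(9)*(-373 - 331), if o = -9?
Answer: 704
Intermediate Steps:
n(H) = -9/H
n(9)*(-373 - 331) = (-9/9)*(-373 - 331) = -9*⅑*(-704) = -1*(-704) = 704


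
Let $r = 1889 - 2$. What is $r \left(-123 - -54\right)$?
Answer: $-130203$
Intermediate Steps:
$r = 1887$
$r \left(-123 - -54\right) = 1887 \left(-123 - -54\right) = 1887 \left(-123 + 54\right) = 1887 \left(-69\right) = -130203$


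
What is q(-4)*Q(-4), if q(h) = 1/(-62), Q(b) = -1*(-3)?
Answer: -3/62 ≈ -0.048387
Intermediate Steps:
Q(b) = 3
q(h) = -1/62
q(-4)*Q(-4) = -1/62*3 = -3/62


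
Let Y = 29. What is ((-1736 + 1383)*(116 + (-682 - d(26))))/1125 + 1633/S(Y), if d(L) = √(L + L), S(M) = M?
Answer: 7631267/32625 + 706*√13/1125 ≈ 236.17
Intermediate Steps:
d(L) = √2*√L (d(L) = √(2*L) = √2*√L)
((-1736 + 1383)*(116 + (-682 - d(26))))/1125 + 1633/S(Y) = ((-1736 + 1383)*(116 + (-682 - √2*√26)))/1125 + 1633/29 = -353*(116 + (-682 - 2*√13))*(1/1125) + 1633*(1/29) = -353*(116 + (-682 - 2*√13))*(1/1125) + 1633/29 = -353*(-566 - 2*√13)*(1/1125) + 1633/29 = (199798 + 706*√13)*(1/1125) + 1633/29 = (199798/1125 + 706*√13/1125) + 1633/29 = 7631267/32625 + 706*√13/1125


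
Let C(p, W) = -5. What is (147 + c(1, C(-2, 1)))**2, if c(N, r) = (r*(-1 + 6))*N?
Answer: 14884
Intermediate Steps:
c(N, r) = 5*N*r (c(N, r) = (r*5)*N = (5*r)*N = 5*N*r)
(147 + c(1, C(-2, 1)))**2 = (147 + 5*1*(-5))**2 = (147 - 25)**2 = 122**2 = 14884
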